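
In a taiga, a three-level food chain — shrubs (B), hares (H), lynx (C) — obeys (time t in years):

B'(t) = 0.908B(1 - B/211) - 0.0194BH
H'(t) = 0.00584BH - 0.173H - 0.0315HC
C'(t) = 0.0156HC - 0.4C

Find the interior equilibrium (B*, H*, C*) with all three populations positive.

From dC/dt = 0: 0.0156H* = 0.4, so H* = 25.6.
From dB/dt = 0: 0.908(1 - B*/211) = 0.0194·25.6, giving B* = 211·(1 - 0.548) = 95.4.
From dH/dt = 0: 0.00584·95.4 - 0.173 = 0.0315C*, so C* = 0.384/0.0315 = 12.2.

B* ≈ 95.4, H* ≈ 25.6, C* ≈ 12.2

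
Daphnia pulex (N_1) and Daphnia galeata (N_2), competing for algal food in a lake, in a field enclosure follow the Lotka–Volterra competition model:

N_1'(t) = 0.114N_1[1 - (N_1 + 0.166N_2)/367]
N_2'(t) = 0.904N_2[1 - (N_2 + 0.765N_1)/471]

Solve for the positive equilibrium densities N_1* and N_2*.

Setting both brackets to zero gives the nullclines N_1 + 0.166N_2 = 367 and 0.765N_1 + N_2 = 471.
Substituting N_2 = 471 - 0.765N_1 into the first: N_1(1 - 0.166·0.765) = 367 - 0.166·471.
So N_1* = 289/0.873 = 331, and then N_2* = 471 - 0.765·331 = 218.

N_1* ≈ 331, N_2* ≈ 218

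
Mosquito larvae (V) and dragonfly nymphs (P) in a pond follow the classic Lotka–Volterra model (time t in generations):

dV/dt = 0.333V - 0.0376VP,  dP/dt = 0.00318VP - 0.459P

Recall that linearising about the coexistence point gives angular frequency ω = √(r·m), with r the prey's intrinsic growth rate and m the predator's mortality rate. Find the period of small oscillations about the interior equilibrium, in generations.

Here r = 0.333 and m = 0.459, so r·m = 0.153.
ω = √0.153 = 0.391 per generation, hence T = 2π/ω ≈ 16.1 generations.

T ≈ 16.1 generations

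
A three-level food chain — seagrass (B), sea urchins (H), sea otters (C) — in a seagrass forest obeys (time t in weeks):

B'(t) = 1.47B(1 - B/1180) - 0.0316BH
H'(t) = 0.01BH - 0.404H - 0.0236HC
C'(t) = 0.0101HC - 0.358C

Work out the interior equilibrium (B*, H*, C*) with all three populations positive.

From dC/dt = 0: 0.0101H* = 0.358, so H* = 35.4.
From dB/dt = 0: 1.47(1 - B*/1180) = 0.0316·35.4, giving B* = 1180·(1 - 0.762) = 281.
From dH/dt = 0: 0.01·281 - 0.404 = 0.0236C*, so C* = 2.4/0.0236 = 102.

B* ≈ 281, H* ≈ 35.4, C* ≈ 102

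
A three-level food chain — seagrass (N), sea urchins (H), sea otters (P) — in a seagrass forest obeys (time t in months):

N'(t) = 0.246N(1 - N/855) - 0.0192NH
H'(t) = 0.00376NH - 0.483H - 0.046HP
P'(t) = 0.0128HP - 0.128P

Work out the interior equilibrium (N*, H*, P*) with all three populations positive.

N* ≈ 188, H* ≈ 10, P* ≈ 4.84

From dP/dt = 0: 0.0128H* = 0.128, so H* = 10.
From dN/dt = 0: 0.246(1 - N*/855) = 0.0192·10, giving N* = 855·(1 - 0.78) = 188.
From dH/dt = 0: 0.00376·188 - 0.483 = 0.046P*, so P* = 0.223/0.046 = 4.84.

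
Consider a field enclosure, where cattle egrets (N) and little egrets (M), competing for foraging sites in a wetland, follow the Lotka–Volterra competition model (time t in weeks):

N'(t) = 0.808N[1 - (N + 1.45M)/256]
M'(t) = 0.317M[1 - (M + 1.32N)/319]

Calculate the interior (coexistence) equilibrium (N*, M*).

N* ≈ 226, M* ≈ 20.7

Setting both brackets to zero gives the nullclines N + 1.45M = 256 and 1.32N + M = 319.
Substituting M = 319 - 1.32N into the first: N(1 - 1.45·1.32) = 256 - 1.45·319.
So N* = -207/-0.914 = 226, and then M* = 319 - 1.32·226 = 20.7.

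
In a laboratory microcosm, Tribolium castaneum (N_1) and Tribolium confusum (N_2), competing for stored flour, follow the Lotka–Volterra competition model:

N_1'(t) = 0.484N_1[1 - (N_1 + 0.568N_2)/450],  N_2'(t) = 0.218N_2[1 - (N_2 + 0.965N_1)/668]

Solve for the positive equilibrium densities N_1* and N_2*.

Setting both brackets to zero gives the nullclines N_1 + 0.568N_2 = 450 and 0.965N_1 + N_2 = 668.
Substituting N_2 = 668 - 0.965N_1 into the first: N_1(1 - 0.568·0.965) = 450 - 0.568·668.
So N_1* = 70.6/0.452 = 156, and then N_2* = 668 - 0.965·156 = 517.

N_1* ≈ 156, N_2* ≈ 517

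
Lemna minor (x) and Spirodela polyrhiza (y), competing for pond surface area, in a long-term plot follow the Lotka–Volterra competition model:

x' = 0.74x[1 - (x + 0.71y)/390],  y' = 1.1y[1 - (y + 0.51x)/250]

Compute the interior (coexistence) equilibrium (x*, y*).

x* ≈ 333, y* ≈ 80.1

Setting both brackets to zero gives the nullclines x + 0.71y = 390 and 0.51x + y = 250.
Substituting y = 250 - 0.51x into the first: x(1 - 0.71·0.51) = 390 - 0.71·250.
So x* = 212/0.638 = 333, and then y* = 250 - 0.51·333 = 80.1.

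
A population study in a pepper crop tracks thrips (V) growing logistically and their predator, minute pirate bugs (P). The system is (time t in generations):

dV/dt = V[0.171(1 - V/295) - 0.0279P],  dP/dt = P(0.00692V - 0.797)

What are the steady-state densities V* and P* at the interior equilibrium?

From dP/dt = 0 with P > 0: 0.00692V* = 0.797, so V* = 115.
Substitute into dV/dt = 0: 0.171(1 - 115/295) = 0.0279P*.
The bracket is 0.61, giving P* = 0.104/0.0279 = 3.74.

V* ≈ 115, P* ≈ 3.74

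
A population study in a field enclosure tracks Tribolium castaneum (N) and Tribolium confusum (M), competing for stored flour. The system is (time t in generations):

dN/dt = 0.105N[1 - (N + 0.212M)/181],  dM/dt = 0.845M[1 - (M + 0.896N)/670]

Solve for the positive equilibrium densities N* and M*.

N* ≈ 48.1, M* ≈ 627

Setting both brackets to zero gives the nullclines N + 0.212M = 181 and 0.896N + M = 670.
Substituting M = 670 - 0.896N into the first: N(1 - 0.212·0.896) = 181 - 0.212·670.
So N* = 39/0.81 = 48.1, and then M* = 670 - 0.896·48.1 = 627.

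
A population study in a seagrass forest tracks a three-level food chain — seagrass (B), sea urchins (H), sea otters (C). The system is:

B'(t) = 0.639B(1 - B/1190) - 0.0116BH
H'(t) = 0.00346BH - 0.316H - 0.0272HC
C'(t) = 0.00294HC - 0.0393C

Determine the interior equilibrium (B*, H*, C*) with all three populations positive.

From dC/dt = 0: 0.00294H* = 0.0393, so H* = 13.4.
From dB/dt = 0: 0.639(1 - B*/1190) = 0.0116·13.4, giving B* = 1190·(1 - 0.243) = 901.
From dH/dt = 0: 0.00346·901 - 0.316 = 0.0272C*, so C* = 2.8/0.0272 = 103.

B* ≈ 901, H* ≈ 13.4, C* ≈ 103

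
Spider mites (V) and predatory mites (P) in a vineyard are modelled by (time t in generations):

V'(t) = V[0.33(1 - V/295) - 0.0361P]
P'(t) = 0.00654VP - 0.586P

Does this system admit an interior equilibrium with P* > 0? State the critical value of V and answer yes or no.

The predator equation gives dP/dt > 0 only when V > 0.586/0.00654 = 89.6.
Without the predator, V → K = 295. Since 295 > 89.6, the predator can invade and persist.

Threshold V = 89.6; K > 89.6, so yes, the predator persists.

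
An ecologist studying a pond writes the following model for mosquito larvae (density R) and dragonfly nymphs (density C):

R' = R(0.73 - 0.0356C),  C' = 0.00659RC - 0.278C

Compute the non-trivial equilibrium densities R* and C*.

R* ≈ 42.2, C* ≈ 20.5

Set dC/dt = 0 with C > 0: 0.00659R - 0.278 = 0, so R* = 0.278/0.00659 = 42.2.
Set dR/dt = 0 with R > 0: 0.73 - 0.0356C = 0, so C* = 0.73/0.0356 = 20.5.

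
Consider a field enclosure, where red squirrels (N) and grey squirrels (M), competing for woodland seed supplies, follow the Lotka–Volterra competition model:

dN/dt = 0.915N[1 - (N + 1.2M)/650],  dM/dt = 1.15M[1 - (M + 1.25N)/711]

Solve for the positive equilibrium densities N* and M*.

Setting both brackets to zero gives the nullclines N + 1.2M = 650 and 1.25N + M = 711.
Substituting M = 711 - 1.25N into the first: N(1 - 1.2·1.25) = 650 - 1.2·711.
So N* = -203/-0.5 = 406, and then M* = 711 - 1.25·406 = 203.

N* ≈ 406, M* ≈ 203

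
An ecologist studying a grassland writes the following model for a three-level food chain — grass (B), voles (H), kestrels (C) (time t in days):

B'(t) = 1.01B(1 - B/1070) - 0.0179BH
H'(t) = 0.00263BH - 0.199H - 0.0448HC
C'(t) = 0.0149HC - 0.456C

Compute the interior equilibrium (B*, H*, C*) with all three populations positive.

From dC/dt = 0: 0.0149H* = 0.456, so H* = 30.6.
From dB/dt = 0: 1.01(1 - B*/1070) = 0.0179·30.6, giving B* = 1070·(1 - 0.542) = 490.
From dH/dt = 0: 0.00263·490 - 0.199 = 0.0448C*, so C* = 1.09/0.0448 = 24.3.

B* ≈ 490, H* ≈ 30.6, C* ≈ 24.3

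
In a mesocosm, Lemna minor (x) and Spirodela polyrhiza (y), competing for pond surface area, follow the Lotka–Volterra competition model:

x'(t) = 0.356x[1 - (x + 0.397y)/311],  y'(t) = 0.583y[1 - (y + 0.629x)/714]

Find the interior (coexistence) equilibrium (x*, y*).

Setting both brackets to zero gives the nullclines x + 0.397y = 311 and 0.629x + y = 714.
Substituting y = 714 - 0.629x into the first: x(1 - 0.397·0.629) = 311 - 0.397·714.
So x* = 27.5/0.75 = 36.7, and then y* = 714 - 0.629·36.7 = 691.

x* ≈ 36.7, y* ≈ 691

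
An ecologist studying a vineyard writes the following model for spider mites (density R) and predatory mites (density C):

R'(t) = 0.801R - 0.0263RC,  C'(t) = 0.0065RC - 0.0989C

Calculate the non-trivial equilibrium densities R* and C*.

R* ≈ 15.2, C* ≈ 30.5

Set dC/dt = 0 with C > 0: 0.0065R - 0.0989 = 0, so R* = 0.0989/0.0065 = 15.2.
Set dR/dt = 0 with R > 0: 0.801 - 0.0263C = 0, so C* = 0.801/0.0263 = 30.5.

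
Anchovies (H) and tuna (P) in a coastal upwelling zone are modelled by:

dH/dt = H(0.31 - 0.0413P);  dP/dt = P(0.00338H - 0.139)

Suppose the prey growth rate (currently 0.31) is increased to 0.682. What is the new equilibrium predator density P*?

P* ≈ 16.5

At the interior fixed point, setting dH/dt = 0 with H > 0 fixes P* = (prey growth rate)/(HP coefficient) — independent of the other coefficients.
With the change, P* = 0.682/0.0413 = 16.5; it rises from 7.51.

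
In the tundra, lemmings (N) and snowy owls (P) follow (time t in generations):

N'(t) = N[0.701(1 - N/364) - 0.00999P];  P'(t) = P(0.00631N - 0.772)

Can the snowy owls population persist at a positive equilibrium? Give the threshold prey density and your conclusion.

Threshold N = 122; K > 122, so yes, the predator persists.

The predator equation gives dP/dt > 0 only when N > 0.772/0.00631 = 122.
Without the predator, N → K = 364. Since 364 > 122, the predator can invade and persist.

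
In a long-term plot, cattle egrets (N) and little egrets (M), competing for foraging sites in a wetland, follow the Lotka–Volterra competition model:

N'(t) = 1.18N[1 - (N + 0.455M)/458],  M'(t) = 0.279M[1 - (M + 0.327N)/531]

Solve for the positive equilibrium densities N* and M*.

N* ≈ 254, M* ≈ 448

Setting both brackets to zero gives the nullclines N + 0.455M = 458 and 0.327N + M = 531.
Substituting M = 531 - 0.327N into the first: N(1 - 0.455·0.327) = 458 - 0.455·531.
So N* = 216/0.851 = 254, and then M* = 531 - 0.327·254 = 448.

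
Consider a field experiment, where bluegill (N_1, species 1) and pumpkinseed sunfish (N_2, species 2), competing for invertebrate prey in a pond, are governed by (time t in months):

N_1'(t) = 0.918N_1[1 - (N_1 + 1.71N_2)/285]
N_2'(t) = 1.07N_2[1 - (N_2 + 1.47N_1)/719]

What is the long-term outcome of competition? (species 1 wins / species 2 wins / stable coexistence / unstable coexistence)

species 2 excludes species 1

Compare the nullcline intercepts: K1/α12 = 285/1.71 = 167 < K2 = 719; K2/α21 = 719/1.47 = 489 > K1 = 285.
Since the inequalities point opposite ways, species 2 can invade but species 1 cannot.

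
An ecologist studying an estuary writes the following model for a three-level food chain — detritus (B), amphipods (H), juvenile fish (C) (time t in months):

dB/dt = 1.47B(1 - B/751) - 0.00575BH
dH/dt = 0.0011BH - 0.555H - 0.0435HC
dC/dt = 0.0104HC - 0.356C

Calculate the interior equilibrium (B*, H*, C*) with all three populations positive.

From dC/dt = 0: 0.0104H* = 0.356, so H* = 34.2.
From dB/dt = 0: 1.47(1 - B*/751) = 0.00575·34.2, giving B* = 751·(1 - 0.134) = 650.
From dH/dt = 0: 0.0011·650 - 0.555 = 0.0435C*, so C* = 0.16/0.0435 = 3.69.

B* ≈ 650, H* ≈ 34.2, C* ≈ 3.69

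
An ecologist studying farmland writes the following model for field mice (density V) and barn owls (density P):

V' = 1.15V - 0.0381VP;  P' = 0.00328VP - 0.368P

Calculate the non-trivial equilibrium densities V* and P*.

Set dP/dt = 0 with P > 0: 0.00328V - 0.368 = 0, so V* = 0.368/0.00328 = 112.
Set dV/dt = 0 with V > 0: 1.15 - 0.0381P = 0, so P* = 1.15/0.0381 = 30.2.

V* ≈ 112, P* ≈ 30.2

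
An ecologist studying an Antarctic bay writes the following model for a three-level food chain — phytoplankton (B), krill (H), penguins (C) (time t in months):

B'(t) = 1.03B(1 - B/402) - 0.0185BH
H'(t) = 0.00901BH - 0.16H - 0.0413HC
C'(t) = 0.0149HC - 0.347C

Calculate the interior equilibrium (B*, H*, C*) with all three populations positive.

B* ≈ 234, H* ≈ 23.3, C* ≈ 47.1

From dC/dt = 0: 0.0149H* = 0.347, so H* = 23.3.
From dB/dt = 0: 1.03(1 - B*/402) = 0.0185·23.3, giving B* = 402·(1 - 0.418) = 234.
From dH/dt = 0: 0.00901·234 - 0.16 = 0.0413C*, so C* = 1.95/0.0413 = 47.1.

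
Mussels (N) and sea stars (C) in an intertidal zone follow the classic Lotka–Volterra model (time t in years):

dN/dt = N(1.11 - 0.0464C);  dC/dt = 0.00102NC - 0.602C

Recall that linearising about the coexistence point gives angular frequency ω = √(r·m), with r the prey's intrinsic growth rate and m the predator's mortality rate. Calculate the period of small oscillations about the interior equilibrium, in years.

Here r = 1.11 and m = 0.602, so r·m = 0.668.
ω = √0.668 = 0.817 per year, hence T = 2π/ω ≈ 7.69 years.

T ≈ 7.69 years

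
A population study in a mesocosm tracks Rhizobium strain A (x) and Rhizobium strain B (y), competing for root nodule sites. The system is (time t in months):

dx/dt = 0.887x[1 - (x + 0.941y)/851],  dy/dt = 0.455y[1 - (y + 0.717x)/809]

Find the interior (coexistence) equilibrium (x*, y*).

Setting both brackets to zero gives the nullclines x + 0.941y = 851 and 0.717x + y = 809.
Substituting y = 809 - 0.717x into the first: x(1 - 0.941·0.717) = 851 - 0.941·809.
So x* = 89.7/0.325 = 276, and then y* = 809 - 0.717·276 = 611.

x* ≈ 276, y* ≈ 611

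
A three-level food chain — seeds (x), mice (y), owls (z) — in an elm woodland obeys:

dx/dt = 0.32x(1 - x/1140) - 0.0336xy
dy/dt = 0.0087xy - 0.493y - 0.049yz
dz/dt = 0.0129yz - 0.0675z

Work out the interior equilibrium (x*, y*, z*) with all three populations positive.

x* ≈ 514, y* ≈ 5.23, z* ≈ 81.1

From dz/dt = 0: 0.0129y* = 0.0675, so y* = 5.23.
From dx/dt = 0: 0.32(1 - x*/1140) = 0.0336·5.23, giving x* = 1140·(1 - 0.549) = 514.
From dy/dt = 0: 0.0087·514 - 0.493 = 0.049z*, so z* = 3.98/0.049 = 81.1.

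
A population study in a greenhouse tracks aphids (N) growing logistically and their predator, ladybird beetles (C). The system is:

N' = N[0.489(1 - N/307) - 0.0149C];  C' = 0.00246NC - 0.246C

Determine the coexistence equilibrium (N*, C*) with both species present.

N* ≈ 100, C* ≈ 22.1

From dC/dt = 0 with C > 0: 0.00246N* = 0.246, so N* = 100.
Substitute into dN/dt = 0: 0.489(1 - 100/307) = 0.0149C*.
The bracket is 0.674, giving C* = 0.33/0.0149 = 22.1.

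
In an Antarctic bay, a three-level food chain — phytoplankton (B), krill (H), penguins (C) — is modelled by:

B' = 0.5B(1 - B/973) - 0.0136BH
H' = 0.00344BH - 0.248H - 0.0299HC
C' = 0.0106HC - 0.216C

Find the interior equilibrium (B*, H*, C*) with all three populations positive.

B* ≈ 434, H* ≈ 20.4, C* ≈ 41.6

From dC/dt = 0: 0.0106H* = 0.216, so H* = 20.4.
From dB/dt = 0: 0.5(1 - B*/973) = 0.0136·20.4, giving B* = 973·(1 - 0.554) = 434.
From dH/dt = 0: 0.00344·434 - 0.248 = 0.0299C*, so C* = 1.24/0.0299 = 41.6.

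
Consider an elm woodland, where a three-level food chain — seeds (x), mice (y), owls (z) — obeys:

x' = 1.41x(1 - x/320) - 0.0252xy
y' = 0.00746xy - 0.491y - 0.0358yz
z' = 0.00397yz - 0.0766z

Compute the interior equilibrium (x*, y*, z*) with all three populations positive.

x* ≈ 210, y* ≈ 19.3, z* ≈ 30

From dz/dt = 0: 0.00397y* = 0.0766, so y* = 19.3.
From dx/dt = 0: 1.41(1 - x*/320) = 0.0252·19.3, giving x* = 320·(1 - 0.345) = 210.
From dy/dt = 0: 0.00746·210 - 0.491 = 0.0358z*, so z* = 1.07/0.0358 = 30.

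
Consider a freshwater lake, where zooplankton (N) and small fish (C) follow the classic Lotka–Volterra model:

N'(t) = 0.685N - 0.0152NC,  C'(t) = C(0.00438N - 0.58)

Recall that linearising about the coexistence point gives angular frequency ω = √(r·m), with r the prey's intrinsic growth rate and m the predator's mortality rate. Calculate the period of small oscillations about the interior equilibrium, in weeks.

T ≈ 9.97 weeks

Here r = 0.685 and m = 0.58, so r·m = 0.397.
ω = √0.397 = 0.63 per week, hence T = 2π/ω ≈ 9.97 weeks.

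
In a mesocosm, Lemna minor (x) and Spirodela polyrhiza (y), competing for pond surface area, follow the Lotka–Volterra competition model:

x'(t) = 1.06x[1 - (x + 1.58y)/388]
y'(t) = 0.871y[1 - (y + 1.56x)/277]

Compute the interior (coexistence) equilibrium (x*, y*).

x* ≈ 33.9, y* ≈ 224

Setting both brackets to zero gives the nullclines x + 1.58y = 388 and 1.56x + y = 277.
Substituting y = 277 - 1.56x into the first: x(1 - 1.58·1.56) = 388 - 1.58·277.
So x* = -49.7/-1.46 = 33.9, and then y* = 277 - 1.56·33.9 = 224.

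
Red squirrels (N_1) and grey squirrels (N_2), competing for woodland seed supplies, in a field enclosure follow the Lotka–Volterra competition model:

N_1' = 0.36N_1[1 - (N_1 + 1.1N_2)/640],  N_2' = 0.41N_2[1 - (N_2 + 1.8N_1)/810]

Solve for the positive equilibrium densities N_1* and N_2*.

N_1* ≈ 256, N_2* ≈ 349

Setting both brackets to zero gives the nullclines N_1 + 1.1N_2 = 640 and 1.8N_1 + N_2 = 810.
Substituting N_2 = 810 - 1.8N_1 into the first: N_1(1 - 1.1·1.8) = 640 - 1.1·810.
So N_1* = -251/-0.98 = 256, and then N_2* = 810 - 1.8·256 = 349.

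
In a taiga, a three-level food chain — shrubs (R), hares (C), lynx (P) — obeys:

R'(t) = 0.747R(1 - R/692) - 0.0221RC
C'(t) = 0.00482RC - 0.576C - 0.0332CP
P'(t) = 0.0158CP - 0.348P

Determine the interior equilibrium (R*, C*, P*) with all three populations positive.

From dP/dt = 0: 0.0158C* = 0.348, so C* = 22.
From dR/dt = 0: 0.747(1 - R*/692) = 0.0221·22, giving R* = 692·(1 - 0.652) = 241.
From dC/dt = 0: 0.00482·241 - 0.576 = 0.0332P*, so P* = 0.586/0.0332 = 17.7.

R* ≈ 241, C* ≈ 22, P* ≈ 17.7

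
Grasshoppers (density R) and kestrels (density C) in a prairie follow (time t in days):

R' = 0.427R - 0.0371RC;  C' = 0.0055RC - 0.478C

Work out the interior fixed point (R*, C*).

Set dC/dt = 0 with C > 0: 0.0055R - 0.478 = 0, so R* = 0.478/0.0055 = 86.9.
Set dR/dt = 0 with R > 0: 0.427 - 0.0371C = 0, so C* = 0.427/0.0371 = 11.5.

R* ≈ 86.9, C* ≈ 11.5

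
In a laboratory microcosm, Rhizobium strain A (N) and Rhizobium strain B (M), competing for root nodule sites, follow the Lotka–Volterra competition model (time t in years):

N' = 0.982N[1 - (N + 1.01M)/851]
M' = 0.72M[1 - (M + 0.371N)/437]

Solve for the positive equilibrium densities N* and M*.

Setting both brackets to zero gives the nullclines N + 1.01M = 851 and 0.371N + M = 437.
Substituting M = 437 - 0.371N into the first: N(1 - 1.01·0.371) = 851 - 1.01·437.
So N* = 410/0.625 = 655, and then M* = 437 - 0.371·655 = 194.

N* ≈ 655, M* ≈ 194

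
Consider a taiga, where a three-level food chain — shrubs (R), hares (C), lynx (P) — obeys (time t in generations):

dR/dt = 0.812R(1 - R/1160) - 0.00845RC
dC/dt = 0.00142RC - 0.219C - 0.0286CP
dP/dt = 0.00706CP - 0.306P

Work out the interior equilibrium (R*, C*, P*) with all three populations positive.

From dP/dt = 0: 0.00706C* = 0.306, so C* = 43.3.
From dR/dt = 0: 0.812(1 - R*/1160) = 0.00845·43.3, giving R* = 1160·(1 - 0.451) = 637.
From dC/dt = 0: 0.00142·637 - 0.219 = 0.0286P*, so P* = 0.685/0.0286 = 24.

R* ≈ 637, C* ≈ 43.3, P* ≈ 24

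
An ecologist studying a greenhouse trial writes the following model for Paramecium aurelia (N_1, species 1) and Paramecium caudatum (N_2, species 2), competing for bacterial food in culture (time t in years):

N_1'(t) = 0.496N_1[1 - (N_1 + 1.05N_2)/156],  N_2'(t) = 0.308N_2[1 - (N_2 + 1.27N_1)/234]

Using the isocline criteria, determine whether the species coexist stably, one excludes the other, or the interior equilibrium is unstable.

species 2 excludes species 1

Compare the nullcline intercepts: K1/α12 = 156/1.05 = 149 < K2 = 234; K2/α21 = 234/1.27 = 184 > K1 = 156.
Since the inequalities point opposite ways, species 2 can invade but species 1 cannot.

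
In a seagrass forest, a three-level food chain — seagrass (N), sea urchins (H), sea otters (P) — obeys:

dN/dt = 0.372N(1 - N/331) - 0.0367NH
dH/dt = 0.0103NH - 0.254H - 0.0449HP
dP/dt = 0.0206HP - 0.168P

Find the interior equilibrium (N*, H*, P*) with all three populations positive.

N* ≈ 64.7, H* ≈ 8.16, P* ≈ 9.18

From dP/dt = 0: 0.0206H* = 0.168, so H* = 8.16.
From dN/dt = 0: 0.372(1 - N*/331) = 0.0367·8.16, giving N* = 331·(1 - 0.805) = 64.7.
From dH/dt = 0: 0.0103·64.7 - 0.254 = 0.0449P*, so P* = 0.412/0.0449 = 9.18.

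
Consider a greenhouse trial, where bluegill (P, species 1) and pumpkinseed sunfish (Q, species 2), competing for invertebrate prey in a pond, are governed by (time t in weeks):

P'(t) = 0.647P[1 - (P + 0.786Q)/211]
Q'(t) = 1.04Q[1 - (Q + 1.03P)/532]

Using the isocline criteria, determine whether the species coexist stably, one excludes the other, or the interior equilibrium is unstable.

Compare the nullcline intercepts: K1/α12 = 211/0.786 = 268 < K2 = 532; K2/α21 = 532/1.03 = 517 > K1 = 211.
Since the inequalities point opposite ways, species 2 can invade but species 1 cannot.

species 2 excludes species 1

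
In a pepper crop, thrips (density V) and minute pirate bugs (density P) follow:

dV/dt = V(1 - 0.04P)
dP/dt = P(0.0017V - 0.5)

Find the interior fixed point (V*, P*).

Set dP/dt = 0 with P > 0: 0.0017V - 0.5 = 0, so V* = 0.5/0.0017 = 294.
Set dV/dt = 0 with V > 0: 1 - 0.04P = 0, so P* = 1/0.04 = 25.

V* ≈ 294, P* ≈ 25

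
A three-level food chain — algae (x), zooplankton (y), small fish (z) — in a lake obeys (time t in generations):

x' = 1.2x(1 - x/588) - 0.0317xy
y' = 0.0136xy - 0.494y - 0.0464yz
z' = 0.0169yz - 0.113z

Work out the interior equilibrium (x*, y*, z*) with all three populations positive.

From dz/dt = 0: 0.0169y* = 0.113, so y* = 6.69.
From dx/dt = 0: 1.2(1 - x*/588) = 0.0317·6.69, giving x* = 588·(1 - 0.177) = 484.
From dy/dt = 0: 0.0136·484 - 0.494 = 0.0464z*, so z* = 6.09/0.0464 = 131.

x* ≈ 484, y* ≈ 6.69, z* ≈ 131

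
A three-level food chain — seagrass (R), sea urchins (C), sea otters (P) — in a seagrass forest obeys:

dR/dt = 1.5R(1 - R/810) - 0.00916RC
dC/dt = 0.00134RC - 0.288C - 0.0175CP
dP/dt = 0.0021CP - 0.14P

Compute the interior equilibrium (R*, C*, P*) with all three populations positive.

R* ≈ 480, C* ≈ 66.7, P* ≈ 20.3

From dP/dt = 0: 0.0021C* = 0.14, so C* = 66.7.
From dR/dt = 0: 1.5(1 - R*/810) = 0.00916·66.7, giving R* = 810·(1 - 0.407) = 480.
From dC/dt = 0: 0.00134·480 - 0.288 = 0.0175P*, so P* = 0.356/0.0175 = 20.3.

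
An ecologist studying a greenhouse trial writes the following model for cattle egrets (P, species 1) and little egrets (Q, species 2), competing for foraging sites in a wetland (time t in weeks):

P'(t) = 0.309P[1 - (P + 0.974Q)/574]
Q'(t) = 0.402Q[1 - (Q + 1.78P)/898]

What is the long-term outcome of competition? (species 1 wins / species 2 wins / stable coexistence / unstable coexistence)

unstable coexistence (outcome depends on initial conditions)

Compare the nullcline intercepts: K1/α12 = 574/0.974 = 589 < K2 = 898; K2/α21 = 898/1.78 = 504 < K1 = 574.
Since both are reversed, neither can invade when rare; the interior point is a saddle.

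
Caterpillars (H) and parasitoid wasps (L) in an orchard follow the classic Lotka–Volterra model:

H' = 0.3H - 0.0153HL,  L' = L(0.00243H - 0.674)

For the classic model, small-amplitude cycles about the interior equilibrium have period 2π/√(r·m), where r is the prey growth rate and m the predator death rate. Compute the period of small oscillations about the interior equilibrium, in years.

Here r = 0.3 and m = 0.674, so r·m = 0.202.
ω = √0.202 = 0.45 per year, hence T = 2π/ω ≈ 14 years.

T ≈ 14 years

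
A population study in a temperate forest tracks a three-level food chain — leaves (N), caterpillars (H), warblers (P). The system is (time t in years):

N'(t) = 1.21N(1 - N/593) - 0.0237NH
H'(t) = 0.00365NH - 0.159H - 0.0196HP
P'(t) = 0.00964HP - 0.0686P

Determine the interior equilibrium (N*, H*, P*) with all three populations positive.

From dP/dt = 0: 0.00964H* = 0.0686, so H* = 7.12.
From dN/dt = 0: 1.21(1 - N*/593) = 0.0237·7.12, giving N* = 593·(1 - 0.139) = 510.
From dH/dt = 0: 0.00365·510 - 0.159 = 0.0196P*, so P* = 1.7/0.0196 = 86.9.

N* ≈ 510, H* ≈ 7.12, P* ≈ 86.9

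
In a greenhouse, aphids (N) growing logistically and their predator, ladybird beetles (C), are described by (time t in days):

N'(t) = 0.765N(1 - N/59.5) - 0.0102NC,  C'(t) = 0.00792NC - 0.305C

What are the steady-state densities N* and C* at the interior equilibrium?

From dC/dt = 0 with C > 0: 0.00792N* = 0.305, so N* = 38.5.
Substitute into dN/dt = 0: 0.765(1 - 38.5/59.5) = 0.0102C*.
The bracket is 0.353, giving C* = 0.27/0.0102 = 26.5.

N* ≈ 38.5, C* ≈ 26.5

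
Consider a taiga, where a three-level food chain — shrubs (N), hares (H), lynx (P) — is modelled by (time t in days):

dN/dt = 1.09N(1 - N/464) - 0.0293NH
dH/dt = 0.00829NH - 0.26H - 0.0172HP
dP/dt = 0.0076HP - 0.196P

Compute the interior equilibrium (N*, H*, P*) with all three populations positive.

From dP/dt = 0: 0.0076H* = 0.196, so H* = 25.8.
From dN/dt = 0: 1.09(1 - N*/464) = 0.0293·25.8, giving N* = 464·(1 - 0.693) = 142.
From dH/dt = 0: 0.00829·142 - 0.26 = 0.0172P*, so P* = 0.92/0.0172 = 53.5.

N* ≈ 142, H* ≈ 25.8, P* ≈ 53.5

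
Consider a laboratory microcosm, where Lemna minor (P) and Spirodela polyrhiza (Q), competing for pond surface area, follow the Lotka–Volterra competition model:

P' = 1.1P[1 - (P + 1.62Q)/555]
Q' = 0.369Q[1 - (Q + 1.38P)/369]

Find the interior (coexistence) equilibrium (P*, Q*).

P* ≈ 34.6, Q* ≈ 321

Setting both brackets to zero gives the nullclines P + 1.62Q = 555 and 1.38P + Q = 369.
Substituting Q = 369 - 1.38P into the first: P(1 - 1.62·1.38) = 555 - 1.62·369.
So P* = -42.8/-1.24 = 34.6, and then Q* = 369 - 1.38·34.6 = 321.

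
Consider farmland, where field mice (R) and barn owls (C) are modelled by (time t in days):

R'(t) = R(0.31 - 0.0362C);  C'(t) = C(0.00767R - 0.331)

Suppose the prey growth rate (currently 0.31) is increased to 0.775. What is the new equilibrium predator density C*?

At the interior fixed point, setting dR/dt = 0 with R > 0 fixes C* = (prey growth rate)/(RC coefficient) — independent of the other coefficients.
With the change, C* = 0.775/0.0362 = 21.4; it rises from 8.56.

C* ≈ 21.4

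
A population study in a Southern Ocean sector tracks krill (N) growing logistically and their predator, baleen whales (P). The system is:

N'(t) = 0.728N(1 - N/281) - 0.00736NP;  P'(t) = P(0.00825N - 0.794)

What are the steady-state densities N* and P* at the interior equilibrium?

N* ≈ 96.2, P* ≈ 65

From dP/dt = 0 with P > 0: 0.00825N* = 0.794, so N* = 96.2.
Substitute into dN/dt = 0: 0.728(1 - 96.2/281) = 0.00736P*.
The bracket is 0.658, giving P* = 0.479/0.00736 = 65.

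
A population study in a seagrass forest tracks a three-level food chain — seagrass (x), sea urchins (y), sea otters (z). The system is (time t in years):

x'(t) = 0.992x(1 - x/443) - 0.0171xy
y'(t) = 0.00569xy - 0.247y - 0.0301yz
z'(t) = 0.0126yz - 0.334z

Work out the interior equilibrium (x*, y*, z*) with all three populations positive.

From dz/dt = 0: 0.0126y* = 0.334, so y* = 26.5.
From dx/dt = 0: 0.992(1 - x*/443) = 0.0171·26.5, giving x* = 443·(1 - 0.457) = 241.
From dy/dt = 0: 0.00569·241 - 0.247 = 0.0301z*, so z* = 1.12/0.0301 = 37.3.

x* ≈ 241, y* ≈ 26.5, z* ≈ 37.3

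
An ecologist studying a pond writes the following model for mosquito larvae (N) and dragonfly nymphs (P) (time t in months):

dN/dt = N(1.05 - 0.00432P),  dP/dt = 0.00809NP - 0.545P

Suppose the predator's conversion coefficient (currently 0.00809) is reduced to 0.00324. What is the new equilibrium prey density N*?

N* ≈ 168

At the interior fixed point, setting dP/dt = 0 with P > 0 fixes N* = (predator death rate)/(NP coefficient) — independent of the other coefficients.
With the change, N* = 0.545/0.00324 = 168; it rises from 67.4.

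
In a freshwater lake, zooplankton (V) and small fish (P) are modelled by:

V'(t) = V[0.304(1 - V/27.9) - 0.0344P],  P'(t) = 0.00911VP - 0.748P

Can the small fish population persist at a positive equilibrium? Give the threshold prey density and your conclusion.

The predator equation gives dP/dt > 0 only when V > 0.748/0.00911 = 82.1.
Without the predator, V → K = 27.9. Since 27.9 < 82.1, the predator cannot invade.

Threshold V = 82.1; K < 82.1, so no, the predator goes extinct.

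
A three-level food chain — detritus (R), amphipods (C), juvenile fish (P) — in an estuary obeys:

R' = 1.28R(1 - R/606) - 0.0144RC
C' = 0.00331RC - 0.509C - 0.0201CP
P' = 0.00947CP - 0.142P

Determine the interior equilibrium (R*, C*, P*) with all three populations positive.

R* ≈ 504, C* ≈ 15, P* ≈ 57.6

From dP/dt = 0: 0.00947C* = 0.142, so C* = 15.
From dR/dt = 0: 1.28(1 - R*/606) = 0.0144·15, giving R* = 606·(1 - 0.169) = 504.
From dC/dt = 0: 0.00331·504 - 0.509 = 0.0201P*, so P* = 1.16/0.0201 = 57.6.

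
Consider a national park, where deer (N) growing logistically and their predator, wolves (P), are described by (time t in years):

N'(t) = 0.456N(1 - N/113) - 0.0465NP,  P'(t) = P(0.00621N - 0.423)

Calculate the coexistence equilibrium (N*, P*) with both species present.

N* ≈ 68.1, P* ≈ 3.9

From dP/dt = 0 with P > 0: 0.00621N* = 0.423, so N* = 68.1.
Substitute into dN/dt = 0: 0.456(1 - 68.1/113) = 0.0465P*.
The bracket is 0.397, giving P* = 0.181/0.0465 = 3.9.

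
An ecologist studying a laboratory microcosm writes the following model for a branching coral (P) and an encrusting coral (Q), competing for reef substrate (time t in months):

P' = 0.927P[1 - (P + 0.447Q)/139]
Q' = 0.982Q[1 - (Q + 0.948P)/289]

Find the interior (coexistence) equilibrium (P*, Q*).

P* ≈ 17, Q* ≈ 273

Setting both brackets to zero gives the nullclines P + 0.447Q = 139 and 0.948P + Q = 289.
Substituting Q = 289 - 0.948P into the first: P(1 - 0.447·0.948) = 139 - 0.447·289.
So P* = 9.82/0.576 = 17, and then Q* = 289 - 0.948·17 = 273.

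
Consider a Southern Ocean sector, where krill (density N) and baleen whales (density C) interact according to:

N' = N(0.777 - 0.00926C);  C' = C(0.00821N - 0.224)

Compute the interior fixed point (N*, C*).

N* ≈ 27.3, C* ≈ 83.9

Set dC/dt = 0 with C > 0: 0.00821N - 0.224 = 0, so N* = 0.224/0.00821 = 27.3.
Set dN/dt = 0 with N > 0: 0.777 - 0.00926C = 0, so C* = 0.777/0.00926 = 83.9.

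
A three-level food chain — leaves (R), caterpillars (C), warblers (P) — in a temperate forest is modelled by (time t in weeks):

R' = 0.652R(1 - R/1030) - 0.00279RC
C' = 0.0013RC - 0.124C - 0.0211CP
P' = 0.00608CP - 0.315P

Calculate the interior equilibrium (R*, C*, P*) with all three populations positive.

R* ≈ 802, C* ≈ 51.8, P* ≈ 43.5

From dP/dt = 0: 0.00608C* = 0.315, so C* = 51.8.
From dR/dt = 0: 0.652(1 - R*/1030) = 0.00279·51.8, giving R* = 1030·(1 - 0.222) = 802.
From dC/dt = 0: 0.0013·802 - 0.124 = 0.0211P*, so P* = 0.918/0.0211 = 43.5.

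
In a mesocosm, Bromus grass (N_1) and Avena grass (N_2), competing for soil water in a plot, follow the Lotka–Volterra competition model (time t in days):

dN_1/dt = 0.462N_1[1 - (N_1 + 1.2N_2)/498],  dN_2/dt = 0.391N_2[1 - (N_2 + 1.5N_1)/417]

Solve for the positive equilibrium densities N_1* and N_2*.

N_1* ≈ 3, N_2* ≈ 413

Setting both brackets to zero gives the nullclines N_1 + 1.2N_2 = 498 and 1.5N_1 + N_2 = 417.
Substituting N_2 = 417 - 1.5N_1 into the first: N_1(1 - 1.2·1.5) = 498 - 1.2·417.
So N_1* = -2.4/-0.8 = 3, and then N_2* = 417 - 1.5·3 = 413.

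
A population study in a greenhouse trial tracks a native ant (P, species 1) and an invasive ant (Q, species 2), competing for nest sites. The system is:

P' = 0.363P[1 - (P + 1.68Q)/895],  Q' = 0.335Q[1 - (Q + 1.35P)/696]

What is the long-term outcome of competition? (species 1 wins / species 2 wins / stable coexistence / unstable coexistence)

Compare the nullcline intercepts: K1/α12 = 895/1.68 = 533 < K2 = 696; K2/α21 = 696/1.35 = 516 < K1 = 895.
Since both are reversed, neither can invade when rare; the interior point is a saddle.

unstable coexistence (outcome depends on initial conditions)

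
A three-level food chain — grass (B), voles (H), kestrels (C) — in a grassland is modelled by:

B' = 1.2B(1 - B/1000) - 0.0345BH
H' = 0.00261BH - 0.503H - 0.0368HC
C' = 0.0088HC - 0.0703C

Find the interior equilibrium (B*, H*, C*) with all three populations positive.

B* ≈ 770, H* ≈ 7.99, C* ≈ 41

From dC/dt = 0: 0.0088H* = 0.0703, so H* = 7.99.
From dB/dt = 0: 1.2(1 - B*/1000) = 0.0345·7.99, giving B* = 1000·(1 - 0.23) = 770.
From dH/dt = 0: 0.00261·770 - 0.503 = 0.0368C*, so C* = 1.51/0.0368 = 41.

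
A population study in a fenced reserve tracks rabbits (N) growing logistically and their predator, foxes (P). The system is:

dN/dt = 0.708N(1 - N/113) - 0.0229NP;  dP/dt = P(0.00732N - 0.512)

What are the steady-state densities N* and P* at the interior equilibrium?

N* ≈ 69.9, P* ≈ 11.8

From dP/dt = 0 with P > 0: 0.00732N* = 0.512, so N* = 69.9.
Substitute into dN/dt = 0: 0.708(1 - 69.9/113) = 0.0229P*.
The bracket is 0.381, giving P* = 0.27/0.0229 = 11.8.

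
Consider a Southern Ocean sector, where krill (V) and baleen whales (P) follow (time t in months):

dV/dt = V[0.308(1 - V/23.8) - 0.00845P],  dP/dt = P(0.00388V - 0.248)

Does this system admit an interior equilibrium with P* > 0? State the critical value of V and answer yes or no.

Threshold V = 63.9; K < 63.9, so no, the predator goes extinct.

The predator equation gives dP/dt > 0 only when V > 0.248/0.00388 = 63.9.
Without the predator, V → K = 23.8. Since 23.8 < 63.9, the predator cannot invade.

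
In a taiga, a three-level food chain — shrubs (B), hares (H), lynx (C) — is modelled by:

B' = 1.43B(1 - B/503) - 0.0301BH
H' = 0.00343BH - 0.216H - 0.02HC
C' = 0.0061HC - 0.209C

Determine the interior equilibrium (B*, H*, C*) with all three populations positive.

From dC/dt = 0: 0.0061H* = 0.209, so H* = 34.3.
From dB/dt = 0: 1.43(1 - B*/503) = 0.0301·34.3, giving B* = 503·(1 - 0.721) = 140.
From dH/dt = 0: 0.00343·140 - 0.216 = 0.02C*, so C* = 0.265/0.02 = 13.3.

B* ≈ 140, H* ≈ 34.3, C* ≈ 13.3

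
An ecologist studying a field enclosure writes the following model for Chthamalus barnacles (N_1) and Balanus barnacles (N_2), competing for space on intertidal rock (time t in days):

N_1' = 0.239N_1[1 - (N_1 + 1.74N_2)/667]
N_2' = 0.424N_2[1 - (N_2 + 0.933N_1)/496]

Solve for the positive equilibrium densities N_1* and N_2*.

N_1* ≈ 314, N_2* ≈ 203

Setting both brackets to zero gives the nullclines N_1 + 1.74N_2 = 667 and 0.933N_1 + N_2 = 496.
Substituting N_2 = 496 - 0.933N_1 into the first: N_1(1 - 1.74·0.933) = 667 - 1.74·496.
So N_1* = -196/-0.623 = 314, and then N_2* = 496 - 0.933·314 = 203.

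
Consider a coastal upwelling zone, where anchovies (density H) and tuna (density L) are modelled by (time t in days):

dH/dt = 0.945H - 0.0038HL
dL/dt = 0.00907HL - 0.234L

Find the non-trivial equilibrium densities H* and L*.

Set dL/dt = 0 with L > 0: 0.00907H - 0.234 = 0, so H* = 0.234/0.00907 = 25.8.
Set dH/dt = 0 with H > 0: 0.945 - 0.0038L = 0, so L* = 0.945/0.0038 = 249.

H* ≈ 25.8, L* ≈ 249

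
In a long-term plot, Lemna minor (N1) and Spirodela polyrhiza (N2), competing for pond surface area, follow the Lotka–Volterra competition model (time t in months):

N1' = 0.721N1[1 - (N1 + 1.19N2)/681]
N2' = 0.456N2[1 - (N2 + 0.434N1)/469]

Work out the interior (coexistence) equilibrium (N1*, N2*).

N1* ≈ 254, N2* ≈ 359

Setting both brackets to zero gives the nullclines N1 + 1.19N2 = 681 and 0.434N1 + N2 = 469.
Substituting N2 = 469 - 0.434N1 into the first: N1(1 - 1.19·0.434) = 681 - 1.19·469.
So N1* = 123/0.484 = 254, and then N2* = 469 - 0.434·254 = 359.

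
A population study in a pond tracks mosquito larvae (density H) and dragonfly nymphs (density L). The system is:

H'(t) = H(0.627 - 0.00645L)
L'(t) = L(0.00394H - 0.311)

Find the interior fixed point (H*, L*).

H* ≈ 78.9, L* ≈ 97.2

Set dL/dt = 0 with L > 0: 0.00394H - 0.311 = 0, so H* = 0.311/0.00394 = 78.9.
Set dH/dt = 0 with H > 0: 0.627 - 0.00645L = 0, so L* = 0.627/0.00645 = 97.2.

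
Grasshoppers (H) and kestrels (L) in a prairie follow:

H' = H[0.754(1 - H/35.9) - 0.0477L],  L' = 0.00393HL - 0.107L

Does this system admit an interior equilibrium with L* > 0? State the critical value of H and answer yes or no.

The predator equation gives dL/dt > 0 only when H > 0.107/0.00393 = 27.2.
Without the predator, H → K = 35.9. Since 35.9 > 27.2, the predator can invade and persist.

Threshold H = 27.2; K > 27.2, so yes, the predator persists.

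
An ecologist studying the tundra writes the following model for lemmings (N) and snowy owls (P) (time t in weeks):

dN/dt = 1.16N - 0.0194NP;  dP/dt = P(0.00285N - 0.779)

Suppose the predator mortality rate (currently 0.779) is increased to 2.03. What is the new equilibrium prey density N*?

At the interior fixed point, setting dP/dt = 0 with P > 0 fixes N* = (predator death rate)/(NP coefficient) — independent of the other coefficients.
With the change, N* = 2.03/0.00285 = 712; it rises from 273.

N* ≈ 712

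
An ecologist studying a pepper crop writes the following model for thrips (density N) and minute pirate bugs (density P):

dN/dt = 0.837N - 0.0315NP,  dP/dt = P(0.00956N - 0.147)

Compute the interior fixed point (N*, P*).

Set dP/dt = 0 with P > 0: 0.00956N - 0.147 = 0, so N* = 0.147/0.00956 = 15.4.
Set dN/dt = 0 with N > 0: 0.837 - 0.0315P = 0, so P* = 0.837/0.0315 = 26.6.

N* ≈ 15.4, P* ≈ 26.6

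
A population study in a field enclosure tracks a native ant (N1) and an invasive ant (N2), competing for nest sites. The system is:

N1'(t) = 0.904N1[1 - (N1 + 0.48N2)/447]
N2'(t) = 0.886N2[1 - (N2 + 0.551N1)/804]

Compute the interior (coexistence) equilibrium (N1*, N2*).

Setting both brackets to zero gives the nullclines N1 + 0.48N2 = 447 and 0.551N1 + N2 = 804.
Substituting N2 = 804 - 0.551N1 into the first: N1(1 - 0.48·0.551) = 447 - 0.48·804.
So N1* = 61.1/0.736 = 83, and then N2* = 804 - 0.551·83 = 758.

N1* ≈ 83, N2* ≈ 758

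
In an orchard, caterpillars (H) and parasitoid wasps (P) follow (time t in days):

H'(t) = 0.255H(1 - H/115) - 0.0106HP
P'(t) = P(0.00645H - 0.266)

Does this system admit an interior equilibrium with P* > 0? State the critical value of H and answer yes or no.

The predator equation gives dP/dt > 0 only when H > 0.266/0.00645 = 41.2.
Without the predator, H → K = 115. Since 115 > 41.2, the predator can invade and persist.

Threshold H = 41.2; K > 41.2, so yes, the predator persists.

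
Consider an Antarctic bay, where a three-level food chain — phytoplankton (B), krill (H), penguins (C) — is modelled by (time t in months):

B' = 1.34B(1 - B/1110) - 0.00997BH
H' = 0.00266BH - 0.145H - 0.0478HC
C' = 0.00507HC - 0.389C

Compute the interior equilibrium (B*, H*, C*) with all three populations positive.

From dC/dt = 0: 0.00507H* = 0.389, so H* = 76.7.
From dB/dt = 0: 1.34(1 - B*/1110) = 0.00997·76.7, giving B* = 1110·(1 - 0.571) = 476.
From dH/dt = 0: 0.00266·476 - 0.145 = 0.0478C*, so C* = 1.12/0.0478 = 23.5.

B* ≈ 476, H* ≈ 76.7, C* ≈ 23.5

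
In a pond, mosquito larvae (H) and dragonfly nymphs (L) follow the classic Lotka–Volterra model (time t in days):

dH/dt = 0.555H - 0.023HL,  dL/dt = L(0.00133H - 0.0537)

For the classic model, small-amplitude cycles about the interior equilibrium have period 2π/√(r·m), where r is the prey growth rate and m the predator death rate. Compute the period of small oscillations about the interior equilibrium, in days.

T ≈ 36.4 days

Here r = 0.555 and m = 0.0537, so r·m = 0.0298.
ω = √0.0298 = 0.173 per day, hence T = 2π/ω ≈ 36.4 days.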